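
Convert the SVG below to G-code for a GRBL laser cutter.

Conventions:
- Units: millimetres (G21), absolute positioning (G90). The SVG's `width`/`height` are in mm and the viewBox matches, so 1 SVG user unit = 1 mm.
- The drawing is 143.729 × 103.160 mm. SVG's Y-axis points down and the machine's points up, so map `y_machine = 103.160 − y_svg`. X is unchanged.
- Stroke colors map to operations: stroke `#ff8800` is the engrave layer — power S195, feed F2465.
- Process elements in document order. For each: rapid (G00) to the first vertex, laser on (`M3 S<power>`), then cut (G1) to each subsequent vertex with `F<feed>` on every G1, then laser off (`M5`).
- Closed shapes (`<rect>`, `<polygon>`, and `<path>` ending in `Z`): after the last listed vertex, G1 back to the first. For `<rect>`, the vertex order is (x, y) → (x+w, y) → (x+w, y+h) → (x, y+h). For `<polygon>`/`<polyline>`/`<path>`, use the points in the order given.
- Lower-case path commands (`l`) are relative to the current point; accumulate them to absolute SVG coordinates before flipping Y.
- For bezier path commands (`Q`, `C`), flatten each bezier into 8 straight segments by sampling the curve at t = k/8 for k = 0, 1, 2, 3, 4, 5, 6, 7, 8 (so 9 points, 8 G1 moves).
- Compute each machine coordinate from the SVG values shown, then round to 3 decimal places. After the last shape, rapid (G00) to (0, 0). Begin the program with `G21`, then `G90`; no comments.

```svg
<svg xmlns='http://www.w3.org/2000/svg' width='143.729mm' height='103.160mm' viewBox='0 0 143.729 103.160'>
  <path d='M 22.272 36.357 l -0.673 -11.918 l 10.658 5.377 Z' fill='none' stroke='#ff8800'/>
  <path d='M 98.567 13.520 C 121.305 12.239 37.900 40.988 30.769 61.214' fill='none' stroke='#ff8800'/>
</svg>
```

G21
G90
G00 X22.272 Y66.803
M3 S195
G1 X21.599 Y78.721 F2465
G1 X32.257 Y73.344 F2465
G1 X22.272 Y66.803 F2465
M5
G00 X98.567 Y89.640
M3 S195
G1 X102.475 Y88.788 F2465
G1 X98.569 Y85.573 F2465
G1 X88.988 Y80.445 F2465
G1 X75.869 Y73.858 F2465
G1 X61.350 Y66.263 F2465
G1 X47.568 Y58.111 F2465
G1 X36.662 Y49.855 F2465
G1 X30.769 Y41.946 F2465
M5
G00 X0.000 Y0.000

viewBox `0 0 143.729 103.160` with mm width/height → 1 unit = 1 mm. Flip: y_m = 103.160 − y_svg.

**Shape 1** — `<path>` regular polygon, stroke `#ff8800` → engrave (S195, F2465). Machine vertices: (22.272,66.803) → (21.599,78.721) → (32.257,73.344) → (22.272,66.803). Closed: final G1 returns to the first vertex.

**Shape 2** — `<path>` cubic bezier, stroke `#ff8800` → engrave (S195, F2465). Control points (SVG): P0=(98.567,13.520), P1=(121.305,12.239), P2=(37.900,40.988), P3=(30.769,61.214); sampled at t=k/8. Machine vertices: (98.567,89.640) → (102.475,88.788) → (98.569,85.573) → (88.988,80.445) → (75.869,73.858) → (61.350,66.263) → (47.568,58.111) → (36.662,49.855) → (30.769,41.946). Open path.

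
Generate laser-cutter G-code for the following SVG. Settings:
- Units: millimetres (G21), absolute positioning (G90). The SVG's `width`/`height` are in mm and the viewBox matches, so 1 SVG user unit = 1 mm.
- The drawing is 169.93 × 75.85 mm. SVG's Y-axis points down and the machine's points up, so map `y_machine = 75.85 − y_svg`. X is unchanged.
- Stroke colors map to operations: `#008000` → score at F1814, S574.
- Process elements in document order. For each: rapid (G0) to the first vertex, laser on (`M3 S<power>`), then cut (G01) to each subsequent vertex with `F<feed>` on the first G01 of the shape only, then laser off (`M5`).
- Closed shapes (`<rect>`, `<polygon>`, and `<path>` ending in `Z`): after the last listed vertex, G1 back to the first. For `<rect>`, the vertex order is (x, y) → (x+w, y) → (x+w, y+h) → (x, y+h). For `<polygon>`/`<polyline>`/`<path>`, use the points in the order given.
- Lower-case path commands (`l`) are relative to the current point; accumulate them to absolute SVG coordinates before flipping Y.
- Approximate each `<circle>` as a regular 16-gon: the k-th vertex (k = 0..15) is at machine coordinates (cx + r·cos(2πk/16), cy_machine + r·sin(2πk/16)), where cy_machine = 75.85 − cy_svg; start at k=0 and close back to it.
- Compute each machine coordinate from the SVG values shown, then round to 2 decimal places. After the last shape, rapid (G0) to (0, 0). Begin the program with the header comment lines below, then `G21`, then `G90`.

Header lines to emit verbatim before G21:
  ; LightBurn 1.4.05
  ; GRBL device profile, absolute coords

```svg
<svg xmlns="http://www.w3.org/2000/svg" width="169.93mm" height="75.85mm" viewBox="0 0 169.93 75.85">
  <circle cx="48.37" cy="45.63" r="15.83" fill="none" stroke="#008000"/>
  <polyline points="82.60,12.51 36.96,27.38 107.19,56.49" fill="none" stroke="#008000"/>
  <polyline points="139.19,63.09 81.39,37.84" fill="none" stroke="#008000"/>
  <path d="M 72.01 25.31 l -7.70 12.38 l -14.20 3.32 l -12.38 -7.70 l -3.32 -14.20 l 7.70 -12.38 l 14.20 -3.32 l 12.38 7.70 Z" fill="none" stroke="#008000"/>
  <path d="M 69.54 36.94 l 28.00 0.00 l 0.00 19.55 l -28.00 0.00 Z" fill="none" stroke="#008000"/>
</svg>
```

; LightBurn 1.4.05
; GRBL device profile, absolute coords
G21
G90
G0 X64.20 Y30.22
M3 S574
G01 X63.00 Y36.28 F1814
G01 X59.56 Y41.41
G01 X54.43 Y44.85
G01 X48.37 Y46.05
G01 X42.31 Y44.85
G01 X37.18 Y41.41
G01 X33.74 Y36.28
G01 X32.54 Y30.22
G01 X33.74 Y24.16
G01 X37.18 Y19.03
G01 X42.31 Y15.59
G01 X48.37 Y14.39
G01 X54.43 Y15.59
G01 X59.56 Y19.03
G01 X63.00 Y24.16
G01 X64.20 Y30.22
M5
G0 X82.60 Y63.34
M3 S574
G01 X36.96 Y48.47 F1814
G01 X107.19 Y19.36
M5
G0 X139.19 Y12.76
M3 S574
G01 X81.39 Y38.01 F1814
M5
G0 X72.01 Y50.54
M3 S574
G01 X64.31 Y38.16 F1814
G01 X50.11 Y34.84
G01 X37.73 Y42.54
G01 X34.41 Y56.74
G01 X42.11 Y69.12
G01 X56.31 Y72.44
G01 X68.69 Y64.74
G01 X72.01 Y50.54
M5
G0 X69.54 Y38.91
M3 S574
G01 X97.54 Y38.91 F1814
G01 X97.54 Y19.36
G01 X69.54 Y19.36
G01 X69.54 Y38.91
M5
G0 X0.00 Y0.00

viewBox `0 0 169.93 75.85` with mm width/height → 1 unit = 1 mm. Flip: y_m = 75.85 − y_svg.

**Shape 1** — `<circle>` circle, stroke `#008000` → score (S574, F1814). Machine vertices: (64.20,30.22) → (63.00,36.28) → (59.56,41.41) → (54.43,44.85) → (48.37,46.05) → (42.31,44.85) → (37.18,41.41) → (33.74,36.28) → (32.54,30.22) → (33.74,24.16) → (37.18,19.03) → (42.31,15.59) → (48.37,14.39) → (54.43,15.59) → (59.56,19.03) → (63.00,24.16) → (64.20,30.22). Closed: final G1 returns to the first vertex.

**Shape 2** — `<polyline>` open polyline, stroke `#008000` → score (S574, F1814). Machine vertices: (82.60,63.34) → (36.96,48.47) → (107.19,19.36). Open path.

**Shape 3** — `<polyline>` line segment, stroke `#008000` → score (S574, F1814). Machine vertices: (139.19,12.76) → (81.39,38.01). Open path.

**Shape 4** — `<path>` regular polygon, stroke `#008000` → score (S574, F1814). Machine vertices: (72.01,50.54) → (64.31,38.16) → (50.11,34.84) → (37.73,42.54) → (34.41,56.74) → (42.11,69.12) → (56.31,72.44) → (68.69,64.74) → (72.01,50.54). Closed: final G1 returns to the first vertex.

**Shape 5** — `<path>` rectangle, stroke `#008000` → score (S574, F1814). Machine vertices: (69.54,38.91) → (97.54,38.91) → (97.54,19.36) → (69.54,19.36) → (69.54,38.91). Closed: final G1 returns to the first vertex.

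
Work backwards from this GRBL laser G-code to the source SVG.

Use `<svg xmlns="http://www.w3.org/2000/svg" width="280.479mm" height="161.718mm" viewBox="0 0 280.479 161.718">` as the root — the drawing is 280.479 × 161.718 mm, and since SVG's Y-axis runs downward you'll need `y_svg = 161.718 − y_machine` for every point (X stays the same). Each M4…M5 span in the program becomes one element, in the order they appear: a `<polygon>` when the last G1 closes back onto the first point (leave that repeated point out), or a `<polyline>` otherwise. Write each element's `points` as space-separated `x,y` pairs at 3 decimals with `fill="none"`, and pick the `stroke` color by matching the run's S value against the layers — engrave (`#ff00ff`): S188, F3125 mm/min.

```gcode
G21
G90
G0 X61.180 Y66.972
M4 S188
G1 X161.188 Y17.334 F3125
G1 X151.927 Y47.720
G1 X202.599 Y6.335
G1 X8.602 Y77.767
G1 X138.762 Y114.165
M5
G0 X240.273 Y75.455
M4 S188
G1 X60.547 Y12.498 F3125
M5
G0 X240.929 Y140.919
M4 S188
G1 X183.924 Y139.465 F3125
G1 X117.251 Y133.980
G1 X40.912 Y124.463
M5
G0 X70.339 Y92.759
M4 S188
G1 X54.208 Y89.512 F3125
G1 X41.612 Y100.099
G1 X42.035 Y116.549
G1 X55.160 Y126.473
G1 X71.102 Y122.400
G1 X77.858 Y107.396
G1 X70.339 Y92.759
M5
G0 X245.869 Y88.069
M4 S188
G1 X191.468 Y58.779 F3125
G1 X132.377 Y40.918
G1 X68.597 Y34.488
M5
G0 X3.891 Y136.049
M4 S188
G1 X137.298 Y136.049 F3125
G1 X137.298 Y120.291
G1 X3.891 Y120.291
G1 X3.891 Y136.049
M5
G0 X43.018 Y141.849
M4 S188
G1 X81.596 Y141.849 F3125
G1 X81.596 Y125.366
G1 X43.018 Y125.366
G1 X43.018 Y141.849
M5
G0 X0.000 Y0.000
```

Each laser-on run becomes one SVG element. Flip Y back into SVG space with y_svg = 161.718 − y_machine. Every run uses S188, so all elements get stroke `#ff00ff` (engrave).

Run 1: The run is open, so emit a `<polyline>` with points (Y-flipped): 61.180,94.746 161.188,144.384 151.927,113.998 202.599,155.383 8.602,83.951 138.762,47.553.

Run 2: The run is open, so emit a `<polyline>` with points (Y-flipped): 240.273,86.263 60.547,149.220.

Run 3: The run is open, so emit a `<polyline>` with points (Y-flipped): 240.929,20.799 183.924,22.253 117.251,27.738 40.912,37.255.

Run 4: The run returns to its start, so emit a `<polygon>` with points (Y-flipped): 70.339,68.959 54.208,72.206 41.612,61.619 42.035,45.169 55.160,35.245 71.102,39.318 77.858,54.322.

Run 5: The run is open, so emit a `<polyline>` with points (Y-flipped): 245.869,73.649 191.468,102.939 132.377,120.800 68.597,127.230.

Run 6: The run returns to its start, so emit a `<polygon>` with points (Y-flipped): 3.891,25.669 137.298,25.669 137.298,41.427 3.891,41.427.

Run 7: The run returns to its start, so emit a `<polygon>` with points (Y-flipped): 43.018,19.869 81.596,19.869 81.596,36.352 43.018,36.352.

<svg xmlns="http://www.w3.org/2000/svg" width="280.479mm" height="161.718mm" viewBox="0 0 280.479 161.718">
  <polyline points="61.180,94.746 161.188,144.384 151.927,113.998 202.599,155.383 8.602,83.951 138.762,47.553" fill="none" stroke="#ff00ff"/>
  <polyline points="240.273,86.263 60.547,149.220" fill="none" stroke="#ff00ff"/>
  <polyline points="240.929,20.799 183.924,22.253 117.251,27.738 40.912,37.255" fill="none" stroke="#ff00ff"/>
  <polygon points="70.339,68.959 54.208,72.206 41.612,61.619 42.035,45.169 55.160,35.245 71.102,39.318 77.858,54.322" fill="none" stroke="#ff00ff"/>
  <polyline points="245.869,73.649 191.468,102.939 132.377,120.800 68.597,127.230" fill="none" stroke="#ff00ff"/>
  <polygon points="3.891,25.669 137.298,25.669 137.298,41.427 3.891,41.427" fill="none" stroke="#ff00ff"/>
  <polygon points="43.018,19.869 81.596,19.869 81.596,36.352 43.018,36.352" fill="none" stroke="#ff00ff"/>
</svg>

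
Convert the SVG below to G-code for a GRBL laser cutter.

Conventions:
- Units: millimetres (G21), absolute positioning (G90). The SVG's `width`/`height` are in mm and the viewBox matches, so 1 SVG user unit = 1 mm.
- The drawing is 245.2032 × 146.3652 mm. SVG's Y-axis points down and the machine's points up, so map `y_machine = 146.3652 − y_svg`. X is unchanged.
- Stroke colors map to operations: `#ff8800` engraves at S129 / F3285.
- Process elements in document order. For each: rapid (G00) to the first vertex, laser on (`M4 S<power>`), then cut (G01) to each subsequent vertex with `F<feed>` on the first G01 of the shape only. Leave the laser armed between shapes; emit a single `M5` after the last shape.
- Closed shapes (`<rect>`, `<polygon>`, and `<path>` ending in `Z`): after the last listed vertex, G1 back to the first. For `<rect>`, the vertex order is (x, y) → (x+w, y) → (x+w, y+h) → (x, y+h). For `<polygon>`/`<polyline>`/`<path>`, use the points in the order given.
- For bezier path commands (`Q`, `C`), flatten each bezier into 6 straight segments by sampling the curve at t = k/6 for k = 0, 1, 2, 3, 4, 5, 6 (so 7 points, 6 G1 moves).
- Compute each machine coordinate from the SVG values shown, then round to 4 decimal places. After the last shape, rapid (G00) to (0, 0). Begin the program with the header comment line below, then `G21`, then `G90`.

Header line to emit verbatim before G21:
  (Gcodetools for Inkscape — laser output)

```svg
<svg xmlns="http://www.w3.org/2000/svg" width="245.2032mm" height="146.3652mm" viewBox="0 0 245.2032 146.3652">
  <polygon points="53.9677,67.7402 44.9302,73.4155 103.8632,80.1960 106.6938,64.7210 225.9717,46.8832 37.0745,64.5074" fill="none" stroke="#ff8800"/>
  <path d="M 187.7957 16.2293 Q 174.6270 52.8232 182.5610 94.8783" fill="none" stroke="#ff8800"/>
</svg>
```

(Gcodetools for Inkscape — laser output)
G21
G90
G00 X53.9677 Y78.6250
M4 S129
G01 X44.9302 Y72.9497 F3285
G01 X103.8632 Y66.1692
G01 X106.6938 Y81.6442
G01 X225.9717 Y99.4820
G01 X37.0745 Y81.8578
G01 X53.9677 Y78.6250
G00 X187.7957 Y130.1359
M4 S129
G01 X183.9923 Y117.7862 F3285
G01 X181.3613 Y105.1332
G01 X179.9027 Y92.1767
G01 X179.6164 Y78.9168
G01 X180.5025 Y65.3536
G01 X182.5610 Y51.4869
M5
G00 X0.0000 Y0.0000

1 u = 1 mm; y_m = 146.3652 − y.

[1] `<polygon>` closed polygon, #ff8800→engrave S129 F3285: (53.9677,78.6250) → (44.9302,72.9497) → (103.8632,66.1692) → (106.6938,81.6442) → (225.9717,99.4820) → (37.0745,81.8578) → (53.9677,78.6250) (closed)

[2] `<path>` quadratic bezier, #ff8800→engrave S129 F3285: (187.7957,130.1359) → (183.9923,117.7862) → (181.3613,105.1332) → (179.9027,92.1767) → (179.6164,78.9168) → (180.5025,65.3536) → (182.5610,51.4869)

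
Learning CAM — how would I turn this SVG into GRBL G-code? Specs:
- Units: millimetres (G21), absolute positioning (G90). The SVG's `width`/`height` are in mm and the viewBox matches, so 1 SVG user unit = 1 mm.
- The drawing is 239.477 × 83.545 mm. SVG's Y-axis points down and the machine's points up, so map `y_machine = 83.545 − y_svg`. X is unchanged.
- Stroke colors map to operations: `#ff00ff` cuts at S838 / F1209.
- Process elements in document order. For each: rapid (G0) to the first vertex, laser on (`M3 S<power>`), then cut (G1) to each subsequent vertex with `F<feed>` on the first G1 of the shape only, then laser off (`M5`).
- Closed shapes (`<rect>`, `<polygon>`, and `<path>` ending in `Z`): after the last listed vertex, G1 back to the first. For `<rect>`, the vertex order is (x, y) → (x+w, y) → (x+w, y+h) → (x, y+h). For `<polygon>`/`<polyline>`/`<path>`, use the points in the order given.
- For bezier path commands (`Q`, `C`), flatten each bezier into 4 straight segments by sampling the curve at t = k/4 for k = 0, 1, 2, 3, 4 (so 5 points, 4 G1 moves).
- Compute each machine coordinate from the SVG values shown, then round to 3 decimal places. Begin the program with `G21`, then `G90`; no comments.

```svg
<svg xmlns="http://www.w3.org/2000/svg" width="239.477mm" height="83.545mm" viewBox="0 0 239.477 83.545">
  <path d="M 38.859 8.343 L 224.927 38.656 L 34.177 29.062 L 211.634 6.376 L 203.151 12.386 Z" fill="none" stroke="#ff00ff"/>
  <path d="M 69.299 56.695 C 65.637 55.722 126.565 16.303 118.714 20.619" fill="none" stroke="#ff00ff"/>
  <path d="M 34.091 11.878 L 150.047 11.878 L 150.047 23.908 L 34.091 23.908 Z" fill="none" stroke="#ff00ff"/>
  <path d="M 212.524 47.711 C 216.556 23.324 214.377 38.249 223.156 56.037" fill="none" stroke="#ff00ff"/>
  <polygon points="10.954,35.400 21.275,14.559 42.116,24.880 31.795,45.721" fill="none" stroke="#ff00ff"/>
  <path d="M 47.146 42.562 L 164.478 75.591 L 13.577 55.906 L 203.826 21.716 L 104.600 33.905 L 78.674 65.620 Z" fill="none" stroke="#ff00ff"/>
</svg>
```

G21
G90
G0 X38.859 Y75.202
M3 S838
G1 X224.927 Y44.889 F1209
G1 X34.177 Y54.483
G1 X211.634 Y77.169
G1 X203.151 Y71.159
G1 X38.859 Y75.202
M5
G0 X69.299 Y26.850
M3 S838
G1 X76.579 Y33.504 F1209
G1 X95.577 Y46.871
G1 X113.790 Y59.247
G1 X118.714 Y62.926
M5
G0 X34.091 Y71.667
M3 S838
G1 X150.047 Y71.667 F1209
G1 X150.047 Y59.637
G1 X34.091 Y59.637
G1 X34.091 Y71.667
M5
G0 X212.524 Y35.834
M3 S838
G1 X214.652 Y47.323 F1209
G1 X216.060 Y47.487
G1 X218.358 Y39.743
G1 X223.156 Y27.508
M5
G0 X10.954 Y48.145
M3 S838
G1 X21.275 Y68.986 F1209
G1 X42.116 Y58.665
G1 X31.795 Y37.824
G1 X10.954 Y48.145
M5
G0 X47.146 Y40.983
M3 S838
G1 X164.478 Y7.954 F1209
G1 X13.577 Y27.639
G1 X203.826 Y61.829
G1 X104.600 Y49.640
G1 X78.674 Y17.925
G1 X47.146 Y40.983
M5

viewBox `0 0 239.477 83.545` with mm width/height → 1 unit = 1 mm. Flip: y_m = 83.545 − y_svg.

**Shape 1** — `<path>` closed polygon, stroke `#ff00ff` → cut (S838, F1209). Machine vertices: (38.859,75.202) → (224.927,44.889) → (34.177,54.483) → (211.634,77.169) → (203.151,71.159) → (38.859,75.202). Closed: final G1 returns to the first vertex.

**Shape 2** — `<path>` cubic bezier, stroke `#ff00ff` → cut (S838, F1209). Control points (SVG): P0=(69.299,56.695), P1=(65.637,55.722), P2=(126.565,16.303), P3=(118.714,20.619); sampled at t=k/4. Machine vertices: (69.299,26.850) → (76.579,33.504) → (95.577,46.871) → (113.790,59.247) → (118.714,62.926). Open path.

**Shape 3** — `<path>` rectangle, stroke `#ff00ff` → cut (S838, F1209). Machine vertices: (34.091,71.667) → (150.047,71.667) → (150.047,59.637) → (34.091,59.637) → (34.091,71.667). Closed: final G1 returns to the first vertex.

**Shape 4** — `<path>` cubic bezier, stroke `#ff00ff` → cut (S838, F1209). Control points (SVG): P0=(212.524,47.711), P1=(216.556,23.324), P2=(214.377,38.249), P3=(223.156,56.037); sampled at t=k/4. Machine vertices: (212.524,35.834) → (214.652,47.323) → (216.060,47.487) → (218.358,39.743) → (223.156,27.508). Open path.

**Shape 5** — `<polygon>` regular polygon, stroke `#ff00ff` → cut (S838, F1209). Machine vertices: (10.954,48.145) → (21.275,68.986) → (42.116,58.665) → (31.795,37.824) → (10.954,48.145). Closed: final G1 returns to the first vertex.

**Shape 6** — `<path>` closed polygon, stroke `#ff00ff` → cut (S838, F1209). Machine vertices: (47.146,40.983) → (164.478,7.954) → (13.577,27.639) → (203.826,61.829) → (104.600,49.640) → (78.674,17.925) → (47.146,40.983). Closed: final G1 returns to the first vertex.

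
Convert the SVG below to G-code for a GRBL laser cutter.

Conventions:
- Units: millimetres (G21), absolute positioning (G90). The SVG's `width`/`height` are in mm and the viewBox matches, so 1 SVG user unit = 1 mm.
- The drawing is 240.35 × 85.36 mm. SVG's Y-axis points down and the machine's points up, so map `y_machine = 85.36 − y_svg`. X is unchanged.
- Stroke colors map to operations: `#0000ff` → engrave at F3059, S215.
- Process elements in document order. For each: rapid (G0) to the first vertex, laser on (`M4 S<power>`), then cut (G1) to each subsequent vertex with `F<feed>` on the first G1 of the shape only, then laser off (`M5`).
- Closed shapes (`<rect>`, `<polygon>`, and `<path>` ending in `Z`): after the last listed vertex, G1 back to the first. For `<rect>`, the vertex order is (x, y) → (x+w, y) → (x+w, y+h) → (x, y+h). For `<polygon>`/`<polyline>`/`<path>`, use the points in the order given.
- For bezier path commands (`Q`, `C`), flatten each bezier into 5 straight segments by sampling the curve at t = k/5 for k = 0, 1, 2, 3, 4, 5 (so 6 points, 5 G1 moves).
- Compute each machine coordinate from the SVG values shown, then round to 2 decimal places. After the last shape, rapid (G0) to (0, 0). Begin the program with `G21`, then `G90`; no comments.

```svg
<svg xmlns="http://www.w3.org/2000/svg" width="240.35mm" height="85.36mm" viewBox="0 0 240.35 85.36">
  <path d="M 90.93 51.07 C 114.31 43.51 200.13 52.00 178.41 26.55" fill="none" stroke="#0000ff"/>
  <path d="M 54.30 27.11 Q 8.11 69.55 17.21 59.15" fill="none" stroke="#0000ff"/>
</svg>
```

1 u = 1 mm; y_m = 85.36 − y.

[1] `<path>` cubic bezier, #0000ff→engrave S215 F3059: (90.93,34.29) → (111.09,37.30) → (138.08,38.86) → (163.73,41.36) → (179.90,47.21) → (178.41,58.81)

[2] `<path>` quadratic bezier, #0000ff→engrave S215 F3059: (54.30,58.25) → (38.04,43.39) → (26.19,32.75) → (18.78,26.34) → (15.78,24.16) → (17.21,26.21)

G21
G90
G0 X90.93 Y34.29
M4 S215
G1 X111.09 Y37.30 F3059
G1 X138.08 Y38.86
G1 X163.73 Y41.36
G1 X179.90 Y47.21
G1 X178.41 Y58.81
M5
G0 X54.30 Y58.25
M4 S215
G1 X38.04 Y43.39 F3059
G1 X26.19 Y32.75
G1 X18.78 Y26.34
G1 X15.78 Y24.16
G1 X17.21 Y26.21
M5
G0 X0.00 Y0.00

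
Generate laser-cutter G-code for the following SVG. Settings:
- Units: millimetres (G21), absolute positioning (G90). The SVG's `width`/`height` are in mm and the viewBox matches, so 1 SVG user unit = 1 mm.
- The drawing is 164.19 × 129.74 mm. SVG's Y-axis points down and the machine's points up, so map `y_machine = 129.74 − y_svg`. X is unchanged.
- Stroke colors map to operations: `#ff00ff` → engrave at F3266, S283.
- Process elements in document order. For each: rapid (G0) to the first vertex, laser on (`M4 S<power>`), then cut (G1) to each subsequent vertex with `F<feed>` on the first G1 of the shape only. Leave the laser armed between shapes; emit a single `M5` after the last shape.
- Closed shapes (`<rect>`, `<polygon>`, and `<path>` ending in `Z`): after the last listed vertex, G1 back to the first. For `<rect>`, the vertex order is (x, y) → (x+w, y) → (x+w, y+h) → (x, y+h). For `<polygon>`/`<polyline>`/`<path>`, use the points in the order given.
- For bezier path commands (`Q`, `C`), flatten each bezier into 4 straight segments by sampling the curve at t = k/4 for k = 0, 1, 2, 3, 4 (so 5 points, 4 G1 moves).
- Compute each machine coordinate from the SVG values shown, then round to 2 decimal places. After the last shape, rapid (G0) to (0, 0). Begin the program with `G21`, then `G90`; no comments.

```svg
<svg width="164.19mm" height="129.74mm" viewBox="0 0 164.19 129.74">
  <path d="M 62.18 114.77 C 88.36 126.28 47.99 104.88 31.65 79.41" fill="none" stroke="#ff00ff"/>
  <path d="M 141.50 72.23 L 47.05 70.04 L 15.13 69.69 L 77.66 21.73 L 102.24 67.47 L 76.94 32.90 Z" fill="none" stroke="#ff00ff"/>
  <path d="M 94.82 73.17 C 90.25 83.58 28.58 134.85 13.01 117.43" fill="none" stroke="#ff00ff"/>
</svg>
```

1 u = 1 mm; y_m = 129.74 − y.

[1] `<path>` cubic bezier, #ff00ff→engrave S283 F3266: (62.18,14.97) → (70.75,12.06) → (62.86,18.78) → (47.00,32.44) → (31.65,50.33)

[2] `<path>` closed polygon, #ff00ff→engrave S283 F3266: (141.50,57.51) → (47.05,59.70) → (15.13,60.05) → (77.66,108.01) → (102.24,62.27) → (76.94,96.84) → (141.50,57.51) (closed)

[3] `<path>` cubic bezier, #ff00ff→engrave S283 F3266: (94.82,56.57) → (82.30,42.81) → (58.04,24.00) → (31.72,10.41) → (13.01,12.31)

G21
G90
G0 X62.18 Y14.97
M4 S283
G1 X70.75 Y12.06 F3266
G1 X62.86 Y18.78
G1 X47.00 Y32.44
G1 X31.65 Y50.33
G0 X141.50 Y57.51
M4 S283
G1 X47.05 Y59.70 F3266
G1 X15.13 Y60.05
G1 X77.66 Y108.01
G1 X102.24 Y62.27
G1 X76.94 Y96.84
G1 X141.50 Y57.51
G0 X94.82 Y56.57
M4 S283
G1 X82.30 Y42.81 F3266
G1 X58.04 Y24.00
G1 X31.72 Y10.41
G1 X13.01 Y12.31
M5
G0 X0.00 Y0.00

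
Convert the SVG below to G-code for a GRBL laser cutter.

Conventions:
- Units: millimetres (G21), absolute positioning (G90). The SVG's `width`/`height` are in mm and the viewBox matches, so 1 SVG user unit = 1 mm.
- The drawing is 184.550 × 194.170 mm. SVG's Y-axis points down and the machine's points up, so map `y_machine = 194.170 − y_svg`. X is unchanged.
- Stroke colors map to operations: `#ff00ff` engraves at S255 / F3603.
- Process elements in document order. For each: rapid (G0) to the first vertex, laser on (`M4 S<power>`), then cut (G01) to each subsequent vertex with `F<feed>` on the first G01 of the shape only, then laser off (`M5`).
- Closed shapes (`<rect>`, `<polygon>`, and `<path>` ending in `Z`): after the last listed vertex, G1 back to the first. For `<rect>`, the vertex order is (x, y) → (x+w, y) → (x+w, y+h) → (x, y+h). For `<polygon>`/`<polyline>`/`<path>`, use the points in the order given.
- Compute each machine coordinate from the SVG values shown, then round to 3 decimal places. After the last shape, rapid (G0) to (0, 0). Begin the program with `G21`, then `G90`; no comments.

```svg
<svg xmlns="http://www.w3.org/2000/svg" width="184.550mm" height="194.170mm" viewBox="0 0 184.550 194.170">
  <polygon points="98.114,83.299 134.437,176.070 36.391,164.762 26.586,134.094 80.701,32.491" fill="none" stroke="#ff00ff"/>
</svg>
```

1 u = 1 mm; y_m = 194.170 − y.

[1] `<polygon>` closed polygon, #ff00ff→engrave S255 F3603: (98.114,110.871) → (134.437,18.100) → (36.391,29.408) → (26.586,60.076) → (80.701,161.679) → (98.114,110.871) (closed)

G21
G90
G0 X98.114 Y110.871
M4 S255
G01 X134.437 Y18.100 F3603
G01 X36.391 Y29.408
G01 X26.586 Y60.076
G01 X80.701 Y161.679
G01 X98.114 Y110.871
M5
G0 X0.000 Y0.000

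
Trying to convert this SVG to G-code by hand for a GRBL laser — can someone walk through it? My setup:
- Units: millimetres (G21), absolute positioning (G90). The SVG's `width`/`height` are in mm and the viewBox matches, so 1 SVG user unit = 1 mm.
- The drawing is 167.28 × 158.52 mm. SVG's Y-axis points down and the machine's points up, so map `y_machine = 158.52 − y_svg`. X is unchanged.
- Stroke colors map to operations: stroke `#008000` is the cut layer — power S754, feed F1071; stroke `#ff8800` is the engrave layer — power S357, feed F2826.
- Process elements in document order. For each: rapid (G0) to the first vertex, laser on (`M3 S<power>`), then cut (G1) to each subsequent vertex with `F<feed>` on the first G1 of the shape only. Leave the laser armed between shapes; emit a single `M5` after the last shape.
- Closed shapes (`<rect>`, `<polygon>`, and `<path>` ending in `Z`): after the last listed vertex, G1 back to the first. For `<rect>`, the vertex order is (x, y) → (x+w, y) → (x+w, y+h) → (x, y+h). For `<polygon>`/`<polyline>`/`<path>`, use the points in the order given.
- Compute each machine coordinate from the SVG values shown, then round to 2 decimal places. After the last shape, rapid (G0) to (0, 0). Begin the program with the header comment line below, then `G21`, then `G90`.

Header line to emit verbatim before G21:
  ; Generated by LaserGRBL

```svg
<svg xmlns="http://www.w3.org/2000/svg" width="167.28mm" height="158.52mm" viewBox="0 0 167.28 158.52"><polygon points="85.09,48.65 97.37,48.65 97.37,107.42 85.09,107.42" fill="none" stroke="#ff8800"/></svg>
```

viewBox `0 0 167.28 158.52` with mm width/height → 1 unit = 1 mm. Flip: y_m = 158.52 − y_svg.

**Shape 1** — `<polygon>` rectangle, stroke `#ff8800` → engrave (S357, F2826). Machine vertices: (85.09,109.87) → (97.37,109.87) → (97.37,51.10) → (85.09,51.10) → (85.09,109.87). Closed: final G1 returns to the first vertex.

; Generated by LaserGRBL
G21
G90
G0 X85.09 Y109.87
M3 S357
G1 X97.37 Y109.87 F2826
G1 X97.37 Y51.10
G1 X85.09 Y51.10
G1 X85.09 Y109.87
M5
G0 X0.00 Y0.00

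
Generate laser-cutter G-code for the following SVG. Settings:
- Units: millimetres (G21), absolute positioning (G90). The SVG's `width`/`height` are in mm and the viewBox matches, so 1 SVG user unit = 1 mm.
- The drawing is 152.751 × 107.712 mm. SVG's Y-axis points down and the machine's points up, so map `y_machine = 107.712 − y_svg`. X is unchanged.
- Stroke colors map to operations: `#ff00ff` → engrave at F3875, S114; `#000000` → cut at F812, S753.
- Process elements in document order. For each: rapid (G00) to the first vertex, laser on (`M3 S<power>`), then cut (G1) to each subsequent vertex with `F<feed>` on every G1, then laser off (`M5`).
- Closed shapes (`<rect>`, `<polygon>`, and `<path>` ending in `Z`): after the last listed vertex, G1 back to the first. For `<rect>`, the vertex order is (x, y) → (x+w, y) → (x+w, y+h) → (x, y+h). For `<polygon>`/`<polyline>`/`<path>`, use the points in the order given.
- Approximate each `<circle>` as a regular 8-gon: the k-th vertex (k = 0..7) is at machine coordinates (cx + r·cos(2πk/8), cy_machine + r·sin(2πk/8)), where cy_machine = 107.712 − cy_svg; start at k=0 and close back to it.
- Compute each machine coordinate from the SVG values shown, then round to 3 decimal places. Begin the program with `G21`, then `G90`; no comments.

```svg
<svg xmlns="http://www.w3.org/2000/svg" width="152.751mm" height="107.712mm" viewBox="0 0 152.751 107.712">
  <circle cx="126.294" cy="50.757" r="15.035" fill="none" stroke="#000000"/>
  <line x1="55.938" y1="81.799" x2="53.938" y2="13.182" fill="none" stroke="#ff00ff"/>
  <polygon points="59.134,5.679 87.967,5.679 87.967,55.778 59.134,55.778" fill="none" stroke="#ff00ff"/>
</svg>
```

viewBox `0 0 152.751 107.712` with mm width/height → 1 unit = 1 mm. Flip: y_m = 107.712 − y_svg.

**Shape 1** — `<circle>` circle, stroke `#000000` → cut (S753, F812). Machine vertices: (141.329,56.955) → (136.925,67.586) → (126.294,71.990) → (115.663,67.586) → (111.259,56.955) → (115.663,46.324) → (126.294,41.920) → (136.925,46.324) → (141.329,56.955). Closed: final G1 returns to the first vertex.

**Shape 2** — `<line>` line segment, stroke `#ff00ff` → engrave (S114, F3875). Machine vertices: (55.938,25.913) → (53.938,94.530). Open path.

**Shape 3** — `<polygon>` rectangle, stroke `#ff00ff` → engrave (S114, F3875). Machine vertices: (59.134,102.033) → (87.967,102.033) → (87.967,51.934) → (59.134,51.934) → (59.134,102.033). Closed: final G1 returns to the first vertex.

G21
G90
G00 X141.329 Y56.955
M3 S753
G1 X136.925 Y67.586 F812
G1 X126.294 Y71.990 F812
G1 X115.663 Y67.586 F812
G1 X111.259 Y56.955 F812
G1 X115.663 Y46.324 F812
G1 X126.294 Y41.920 F812
G1 X136.925 Y46.324 F812
G1 X141.329 Y56.955 F812
M5
G00 X55.938 Y25.913
M3 S114
G1 X53.938 Y94.530 F3875
M5
G00 X59.134 Y102.033
M3 S114
G1 X87.967 Y102.033 F3875
G1 X87.967 Y51.934 F3875
G1 X59.134 Y51.934 F3875
G1 X59.134 Y102.033 F3875
M5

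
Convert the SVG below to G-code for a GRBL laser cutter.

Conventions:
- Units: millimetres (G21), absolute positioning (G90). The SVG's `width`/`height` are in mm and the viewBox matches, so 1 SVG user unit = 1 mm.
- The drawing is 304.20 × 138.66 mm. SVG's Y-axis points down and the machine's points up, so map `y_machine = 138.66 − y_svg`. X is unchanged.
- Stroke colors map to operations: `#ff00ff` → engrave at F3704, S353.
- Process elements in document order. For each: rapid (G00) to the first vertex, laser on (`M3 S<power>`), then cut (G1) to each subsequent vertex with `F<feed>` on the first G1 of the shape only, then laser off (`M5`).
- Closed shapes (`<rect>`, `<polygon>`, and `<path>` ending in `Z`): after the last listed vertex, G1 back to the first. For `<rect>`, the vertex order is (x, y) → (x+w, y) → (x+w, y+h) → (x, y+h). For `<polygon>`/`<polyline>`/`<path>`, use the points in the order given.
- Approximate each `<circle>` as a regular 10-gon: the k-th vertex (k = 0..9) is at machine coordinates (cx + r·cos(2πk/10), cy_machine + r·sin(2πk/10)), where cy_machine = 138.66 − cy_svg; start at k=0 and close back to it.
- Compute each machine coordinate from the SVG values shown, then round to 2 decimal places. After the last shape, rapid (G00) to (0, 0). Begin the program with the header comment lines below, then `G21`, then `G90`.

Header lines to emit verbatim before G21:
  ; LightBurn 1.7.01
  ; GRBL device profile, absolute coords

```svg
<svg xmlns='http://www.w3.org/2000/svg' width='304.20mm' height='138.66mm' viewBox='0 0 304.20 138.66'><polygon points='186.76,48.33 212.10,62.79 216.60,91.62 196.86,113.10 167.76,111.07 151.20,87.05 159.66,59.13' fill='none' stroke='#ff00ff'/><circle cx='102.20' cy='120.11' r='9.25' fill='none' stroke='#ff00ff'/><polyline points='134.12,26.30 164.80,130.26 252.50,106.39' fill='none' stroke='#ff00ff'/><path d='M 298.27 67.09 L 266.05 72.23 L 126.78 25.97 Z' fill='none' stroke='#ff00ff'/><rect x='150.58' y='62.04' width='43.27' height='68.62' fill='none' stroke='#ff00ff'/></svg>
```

viewBox `0 0 304.20 138.66` with mm width/height → 1 unit = 1 mm. Flip: y_m = 138.66 − y_svg.

**Shape 1** — `<polygon>` regular polygon, stroke `#ff00ff` → engrave (S353, F3704). Machine vertices: (186.76,90.33) → (212.10,75.87) → (216.60,47.04) → (196.86,25.56) → (167.76,27.59) → (151.20,51.61) → (159.66,79.53) → (186.76,90.33). Closed: final G1 returns to the first vertex.

**Shape 2** — `<circle>` circle, stroke `#ff00ff` → engrave (S353, F3704). Machine vertices: (111.45,18.55) → (109.68,23.99) → (105.06,27.35) → (99.34,27.35) → (94.72,23.99) → (92.95,18.55) → (94.72,13.11) → (99.34,9.75) → (105.06,9.75) → (109.68,13.11) → (111.45,18.55). Closed: final G1 returns to the first vertex.

**Shape 3** — `<polyline>` open polyline, stroke `#ff00ff` → engrave (S353, F3704). Machine vertices: (134.12,112.36) → (164.80,8.40) → (252.50,32.27). Open path.

**Shape 4** — `<path>` closed polygon, stroke `#ff00ff` → engrave (S353, F3704). Machine vertices: (298.27,71.57) → (266.05,66.43) → (126.78,112.69) → (298.27,71.57). Closed: final G1 returns to the first vertex.

**Shape 5** — `<rect>` rectangle, stroke `#ff00ff` → engrave (S353, F3704). Machine vertices: (150.58,76.62) → (193.85,76.62) → (193.85,8.00) → (150.58,8.00) → (150.58,76.62). Closed: final G1 returns to the first vertex.

; LightBurn 1.7.01
; GRBL device profile, absolute coords
G21
G90
G00 X186.76 Y90.33
M3 S353
G1 X212.10 Y75.87 F3704
G1 X216.60 Y47.04
G1 X196.86 Y25.56
G1 X167.76 Y27.59
G1 X151.20 Y51.61
G1 X159.66 Y79.53
G1 X186.76 Y90.33
M5
G00 X111.45 Y18.55
M3 S353
G1 X109.68 Y23.99 F3704
G1 X105.06 Y27.35
G1 X99.34 Y27.35
G1 X94.72 Y23.99
G1 X92.95 Y18.55
G1 X94.72 Y13.11
G1 X99.34 Y9.75
G1 X105.06 Y9.75
G1 X109.68 Y13.11
G1 X111.45 Y18.55
M5
G00 X134.12 Y112.36
M3 S353
G1 X164.80 Y8.40 F3704
G1 X252.50 Y32.27
M5
G00 X298.27 Y71.57
M3 S353
G1 X266.05 Y66.43 F3704
G1 X126.78 Y112.69
G1 X298.27 Y71.57
M5
G00 X150.58 Y76.62
M3 S353
G1 X193.85 Y76.62 F3704
G1 X193.85 Y8.00
G1 X150.58 Y8.00
G1 X150.58 Y76.62
M5
G00 X0.00 Y0.00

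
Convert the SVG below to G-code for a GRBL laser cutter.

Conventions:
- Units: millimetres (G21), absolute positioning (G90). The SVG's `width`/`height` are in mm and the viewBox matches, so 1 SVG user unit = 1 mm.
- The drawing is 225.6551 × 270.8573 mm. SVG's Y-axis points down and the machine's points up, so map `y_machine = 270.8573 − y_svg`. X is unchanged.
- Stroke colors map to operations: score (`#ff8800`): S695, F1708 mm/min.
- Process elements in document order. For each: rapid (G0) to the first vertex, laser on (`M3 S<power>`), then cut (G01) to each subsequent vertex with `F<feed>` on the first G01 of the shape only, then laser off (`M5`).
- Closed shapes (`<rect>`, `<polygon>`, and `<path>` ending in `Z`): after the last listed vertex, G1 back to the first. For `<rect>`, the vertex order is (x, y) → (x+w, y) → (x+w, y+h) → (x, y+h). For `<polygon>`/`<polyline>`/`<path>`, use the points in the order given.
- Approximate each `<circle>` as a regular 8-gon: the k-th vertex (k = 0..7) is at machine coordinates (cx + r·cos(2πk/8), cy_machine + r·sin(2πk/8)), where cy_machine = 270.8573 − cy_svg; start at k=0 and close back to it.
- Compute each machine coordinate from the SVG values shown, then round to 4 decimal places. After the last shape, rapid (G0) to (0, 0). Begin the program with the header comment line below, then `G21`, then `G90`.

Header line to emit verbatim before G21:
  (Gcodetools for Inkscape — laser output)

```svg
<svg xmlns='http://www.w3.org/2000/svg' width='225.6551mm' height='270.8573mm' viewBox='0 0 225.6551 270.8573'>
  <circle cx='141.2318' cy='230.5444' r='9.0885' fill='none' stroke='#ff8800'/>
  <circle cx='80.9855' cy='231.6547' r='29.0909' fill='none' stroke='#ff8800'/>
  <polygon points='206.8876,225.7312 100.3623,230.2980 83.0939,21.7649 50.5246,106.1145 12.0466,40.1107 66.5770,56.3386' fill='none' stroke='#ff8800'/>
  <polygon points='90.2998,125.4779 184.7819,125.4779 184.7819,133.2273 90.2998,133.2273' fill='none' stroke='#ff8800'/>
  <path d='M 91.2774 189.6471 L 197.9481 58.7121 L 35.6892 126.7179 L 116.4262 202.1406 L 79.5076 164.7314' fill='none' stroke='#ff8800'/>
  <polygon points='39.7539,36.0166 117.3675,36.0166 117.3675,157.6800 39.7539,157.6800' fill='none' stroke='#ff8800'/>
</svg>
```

(Gcodetools for Inkscape — laser output)
G21
G90
G0 X150.3203 Y40.3129
M3 S695
G01 X147.6583 Y46.7394 F1708
G01 X141.2318 Y49.4014
G01 X134.8053 Y46.7394
G01 X132.1433 Y40.3129
G01 X134.8053 Y33.8864
G01 X141.2318 Y31.2244
G01 X147.6583 Y33.8864
G01 X150.3203 Y40.3129
M5
G0 X110.0764 Y39.2026
M3 S695
G01 X101.5559 Y59.7730 F1708
G01 X80.9855 Y68.2935
G01 X60.4151 Y59.7730
G01 X51.8946 Y39.2026
G01 X60.4151 Y18.6322
G01 X80.9855 Y10.1117
G01 X101.5559 Y18.6322
G01 X110.0764 Y39.2026
M5
G0 X206.8876 Y45.1261
M3 S695
G01 X100.3623 Y40.5593 F1708
G01 X83.0939 Y249.0924
G01 X50.5246 Y164.7428
G01 X12.0466 Y230.7466
G01 X66.5770 Y214.5187
G01 X206.8876 Y45.1261
M5
G0 X90.2998 Y145.3794
M3 S695
G01 X184.7819 Y145.3794 F1708
G01 X184.7819 Y137.6300
G01 X90.2998 Y137.6300
G01 X90.2998 Y145.3794
M5
G0 X91.2774 Y81.2102
M3 S695
G01 X197.9481 Y212.1452 F1708
G01 X35.6892 Y144.1394
G01 X116.4262 Y68.7167
G01 X79.5076 Y106.1259
M5
G0 X39.7539 Y234.8407
M3 S695
G01 X117.3675 Y234.8407 F1708
G01 X117.3675 Y113.1773
G01 X39.7539 Y113.1773
G01 X39.7539 Y234.8407
M5
G0 X0.0000 Y0.0000

Since the viewBox matches the mm dimensions, user units are millimetres directly. The only transform is the Y-flip y_m = 270.8573 − y_svg.

Shape 1 is a circle drawn with `<circle>`. Its stroke #ff8800 means score at S695, F1708. After flipping Y the toolpath is (150.3203,40.3129) → (147.6583,46.7394) → (141.2318,49.4014) → (134.8053,46.7394) → (132.1433,40.3129) → (134.8053,33.8864) → (141.2318,31.2244) → (147.6583,33.8864) → (150.3203,40.3129), returning to the start.

Shape 2 is a circle drawn with `<circle>`. Its stroke #ff8800 means score at S695, F1708. After flipping Y the toolpath is (110.0764,39.2026) → (101.5559,59.7730) → (80.9855,68.2935) → (60.4151,59.7730) → (51.8946,39.2026) → (60.4151,18.6322) → (80.9855,10.1117) → (101.5559,18.6322) → (110.0764,39.2026), returning to the start.

Shape 3 is a closed polygon drawn with `<polygon>`. Its stroke #ff8800 means score at S695, F1708. After flipping Y the toolpath is (206.8876,45.1261) → (100.3623,40.5593) → (83.0939,249.0924) → (50.5246,164.7428) → (12.0466,230.7466) → (66.5770,214.5187) → (206.8876,45.1261), returning to the start.

Shape 4 is a rectangle drawn with `<polygon>`. Its stroke #ff8800 means score at S695, F1708. After flipping Y the toolpath is (90.2998,145.3794) → (184.7819,145.3794) → (184.7819,137.6300) → (90.2998,137.6300) → (90.2998,145.3794), returning to the start.

Shape 5 is a open polyline drawn with `<path>`. Its stroke #ff8800 means score at S695, F1708. After flipping Y the toolpath is (91.2774,81.2102) → (197.9481,212.1452) → (35.6892,144.1394) → (116.4262,68.7167) → (79.5076,106.1259).

Shape 6 is a rectangle drawn with `<polygon>`. Its stroke #ff8800 means score at S695, F1708. After flipping Y the toolpath is (39.7539,234.8407) → (117.3675,234.8407) → (117.3675,113.1773) → (39.7539,113.1773) → (39.7539,234.8407), returning to the start.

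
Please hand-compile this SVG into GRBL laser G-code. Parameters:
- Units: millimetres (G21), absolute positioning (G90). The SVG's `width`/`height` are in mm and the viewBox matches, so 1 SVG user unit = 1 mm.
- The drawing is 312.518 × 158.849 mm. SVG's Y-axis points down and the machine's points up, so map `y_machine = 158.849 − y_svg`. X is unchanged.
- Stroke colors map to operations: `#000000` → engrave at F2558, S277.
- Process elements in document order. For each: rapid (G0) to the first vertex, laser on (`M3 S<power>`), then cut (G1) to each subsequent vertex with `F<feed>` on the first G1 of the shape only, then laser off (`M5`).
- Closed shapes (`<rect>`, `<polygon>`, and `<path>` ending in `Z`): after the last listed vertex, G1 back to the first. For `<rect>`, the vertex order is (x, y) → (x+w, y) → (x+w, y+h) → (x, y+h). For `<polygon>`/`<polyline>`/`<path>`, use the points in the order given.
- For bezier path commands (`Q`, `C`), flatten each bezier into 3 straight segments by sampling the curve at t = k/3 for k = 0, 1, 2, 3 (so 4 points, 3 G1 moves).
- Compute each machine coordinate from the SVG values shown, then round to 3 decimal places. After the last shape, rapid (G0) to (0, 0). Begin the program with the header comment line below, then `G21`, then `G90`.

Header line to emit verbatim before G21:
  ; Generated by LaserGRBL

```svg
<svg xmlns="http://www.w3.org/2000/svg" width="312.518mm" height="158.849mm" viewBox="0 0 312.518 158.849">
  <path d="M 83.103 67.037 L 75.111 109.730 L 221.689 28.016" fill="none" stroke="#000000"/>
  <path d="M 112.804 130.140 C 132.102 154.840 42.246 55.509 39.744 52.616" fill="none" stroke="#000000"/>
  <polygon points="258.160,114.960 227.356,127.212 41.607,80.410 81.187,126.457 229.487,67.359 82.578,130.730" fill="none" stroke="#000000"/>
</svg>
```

; Generated by LaserGRBL
G21
G90
G0 X83.103 Y91.812
M3 S277
G1 X75.111 Y49.119 F2558
G1 X221.689 Y130.833
M5
G0 X112.804 Y28.709
M3 S277
G1 X102.995 Y37.187 F2558
G1 X64.086 Y79.360
G1 X39.744 Y106.233
M5
G0 X258.160 Y43.889
M3 S277
G1 X227.356 Y31.637 F2558
G1 X41.607 Y78.439
G1 X81.187 Y32.392
G1 X229.487 Y91.490
G1 X82.578 Y28.119
G1 X258.160 Y43.889
M5
G0 X0.000 Y0.000

Since the viewBox matches the mm dimensions, user units are millimetres directly. The only transform is the Y-flip y_m = 158.849 − y_svg.

Shape 1 is a open polyline drawn with `<path>`. Its stroke #000000 means engrave at S277, F2558. After flipping Y the toolpath is (83.103,91.812) → (75.111,49.119) → (221.689,130.833).

Shape 2 is a cubic bezier drawn with `<path>`. Its stroke #000000 means engrave at S277, F2558. After flipping Y the toolpath is (112.804,28.709) → (102.995,37.187) → (64.086,79.360) → (39.744,106.233).

Shape 3 is a closed polygon drawn with `<polygon>`. Its stroke #000000 means engrave at S277, F2558. After flipping Y the toolpath is (258.160,43.889) → (227.356,31.637) → (41.607,78.439) → (81.187,32.392) → (229.487,91.490) → (82.578,28.119) → (258.160,43.889), returning to the start.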